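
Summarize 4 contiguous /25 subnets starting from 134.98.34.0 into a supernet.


Original prefix: /25
Number of subnets: 4 = 2^2
New prefix = 25 - 2 = 23
Supernet: 134.98.34.0/23


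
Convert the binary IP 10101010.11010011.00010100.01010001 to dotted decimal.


10101010 = 170
11010011 = 211
00010100 = 20
01010001 = 81
IP: 170.211.20.81


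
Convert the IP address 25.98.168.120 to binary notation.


25 = 00011001
98 = 01100010
168 = 10101000
120 = 01111000
Binary: 00011001.01100010.10101000.01111000


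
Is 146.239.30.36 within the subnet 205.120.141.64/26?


Subnet network: 205.120.141.64
Test IP AND mask: 146.239.30.0
No, 146.239.30.36 is not in 205.120.141.64/26


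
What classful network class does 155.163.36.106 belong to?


First octet: 155
Binary: 10011011
10xxxxxx -> Class B (128-191)
Class B, default mask 255.255.0.0 (/16)


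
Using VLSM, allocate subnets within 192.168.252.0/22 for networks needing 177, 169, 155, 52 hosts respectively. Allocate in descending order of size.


177 hosts -> /24 (254 usable): 192.168.252.0/24
169 hosts -> /24 (254 usable): 192.168.253.0/24
155 hosts -> /24 (254 usable): 192.168.254.0/24
52 hosts -> /26 (62 usable): 192.168.255.0/26
Allocation: 192.168.252.0/24 (177 hosts, 254 usable); 192.168.253.0/24 (169 hosts, 254 usable); 192.168.254.0/24 (155 hosts, 254 usable); 192.168.255.0/26 (52 hosts, 62 usable)


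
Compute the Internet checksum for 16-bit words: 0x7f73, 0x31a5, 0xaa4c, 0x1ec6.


Sum all words (with carry folding):
+ 0x7f73 = 0x7f73
+ 0x31a5 = 0xb118
+ 0xaa4c = 0x5b65
+ 0x1ec6 = 0x7a2b
One's complement: ~0x7a2b
Checksum = 0x85d4


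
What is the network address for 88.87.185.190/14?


IP:   01011000.01010111.10111001.10111110
Mask: 11111111.11111100.00000000.00000000
AND operation:
Net:  01011000.01010100.00000000.00000000
Network: 88.84.0.0/14


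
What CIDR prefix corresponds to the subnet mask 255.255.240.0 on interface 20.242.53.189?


Binary: 11111111.11111111.11110000.00000000
Count leading 1s
Prefix: /20


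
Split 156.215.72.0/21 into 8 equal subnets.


New prefix = 21 + 3 = 24
Each subnet has 256 addresses
  156.215.72.0/24
  156.215.73.0/24
  156.215.74.0/24
  156.215.75.0/24
  156.215.76.0/24
  156.215.77.0/24
  156.215.78.0/24
  156.215.79.0/24
Subnets: 156.215.72.0/24, 156.215.73.0/24, 156.215.74.0/24, 156.215.75.0/24, 156.215.76.0/24, 156.215.77.0/24, 156.215.78.0/24, 156.215.79.0/24


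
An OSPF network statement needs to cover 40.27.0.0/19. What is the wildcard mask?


Subnet mask: 255.255.224.0
Wildcard = 255.255.255.255 - subnet mask
255 - 255 = 0
255 - 255 = 0
255 - 224 = 31
255 - 0 = 255
Wildcard: 0.0.31.255


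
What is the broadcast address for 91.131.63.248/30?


Network: 91.131.63.248/30
Host bits = 2
Set all host bits to 1:
Broadcast: 91.131.63.251


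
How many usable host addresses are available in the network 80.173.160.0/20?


Host bits = 32 - 20 = 12
Total addresses = 2^12 = 4096
Usable = total - 2 (network and broadcast)
Usable hosts: 4094


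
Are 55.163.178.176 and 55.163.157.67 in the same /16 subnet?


Mask: 255.255.0.0
55.163.178.176 AND mask = 55.163.0.0
55.163.157.67 AND mask = 55.163.0.0
Yes, same subnet (55.163.0.0)


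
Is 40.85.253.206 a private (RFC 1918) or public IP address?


RFC 1918 private ranges:
  10.0.0.0/8 (10.0.0.0 - 10.255.255.255)
  172.16.0.0/12 (172.16.0.0 - 172.31.255.255)
  192.168.0.0/16 (192.168.0.0 - 192.168.255.255)
Public (not in any RFC 1918 range)


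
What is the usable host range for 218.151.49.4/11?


Network: 218.128.0.0
Broadcast: 218.159.255.255
First usable = network + 1
Last usable = broadcast - 1
Range: 218.128.0.1 to 218.159.255.254


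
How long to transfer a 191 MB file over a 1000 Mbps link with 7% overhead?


Effective throughput = 1000 * (1 - 7/100) = 930.0 Mbps
File size in Mb = 191 * 8 = 1528 Mb
Time = 1528 / 930.0
Time = 1.643 seconds


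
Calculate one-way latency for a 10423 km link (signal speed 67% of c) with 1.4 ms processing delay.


Speed = 0.67 * 3e5 km/s = 201000 km/s
Propagation delay = 10423 / 201000 = 0.0519 s = 51.8557 ms
Processing delay = 1.4 ms
Total one-way latency = 53.2557 ms


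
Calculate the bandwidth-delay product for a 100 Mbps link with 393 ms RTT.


BDP = bandwidth * RTT
= 100 Mbps * 393 ms
= 100 * 1e6 * 393 / 1000 bits
= 39300000 bits
= 4912500 bytes
= 4797.3633 KB
BDP = 39300000 bits (4912500 bytes)


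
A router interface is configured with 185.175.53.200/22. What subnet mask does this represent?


/22 means 22 network bits, 10 host bits
Binary: 11111111111111111111110000000000
Mask: 255.255.252.0


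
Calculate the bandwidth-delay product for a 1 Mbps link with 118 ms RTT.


BDP = bandwidth * RTT
= 1 Mbps * 118 ms
= 1 * 1e6 * 118 / 1000 bits
= 118000 bits
= 14750 bytes
= 14.4043 KB
BDP = 118000 bits (14750 bytes)


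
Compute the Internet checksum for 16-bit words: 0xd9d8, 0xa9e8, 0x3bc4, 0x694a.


Sum all words (with carry folding):
+ 0xd9d8 = 0xd9d8
+ 0xa9e8 = 0x83c1
+ 0x3bc4 = 0xbf85
+ 0x694a = 0x28d0
One's complement: ~0x28d0
Checksum = 0xd72f


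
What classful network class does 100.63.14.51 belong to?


First octet: 100
Binary: 01100100
0xxxxxxx -> Class A (1-126)
Class A, default mask 255.0.0.0 (/8)


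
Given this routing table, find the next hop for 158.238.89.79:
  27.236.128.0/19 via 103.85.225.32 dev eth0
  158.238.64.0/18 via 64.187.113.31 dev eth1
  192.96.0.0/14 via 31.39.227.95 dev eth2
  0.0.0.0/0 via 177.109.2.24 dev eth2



Longest prefix match for 158.238.89.79:
  /19 27.236.128.0: no
  /18 158.238.64.0: MATCH
  /14 192.96.0.0: no
  /0 0.0.0.0: MATCH
Selected: next-hop 64.187.113.31 via eth1 (matched /18)


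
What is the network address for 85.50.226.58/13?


IP:   01010101.00110010.11100010.00111010
Mask: 11111111.11111000.00000000.00000000
AND operation:
Net:  01010101.00110000.00000000.00000000
Network: 85.48.0.0/13


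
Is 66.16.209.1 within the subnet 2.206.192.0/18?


Subnet network: 2.206.192.0
Test IP AND mask: 66.16.192.0
No, 66.16.209.1 is not in 2.206.192.0/18


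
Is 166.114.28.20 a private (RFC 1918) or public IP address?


RFC 1918 private ranges:
  10.0.0.0/8 (10.0.0.0 - 10.255.255.255)
  172.16.0.0/12 (172.16.0.0 - 172.31.255.255)
  192.168.0.0/16 (192.168.0.0 - 192.168.255.255)
Public (not in any RFC 1918 range)


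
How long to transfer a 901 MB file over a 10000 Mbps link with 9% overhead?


Effective throughput = 10000 * (1 - 9/100) = 9100 Mbps
File size in Mb = 901 * 8 = 7208 Mb
Time = 7208 / 9100
Time = 0.7921 seconds


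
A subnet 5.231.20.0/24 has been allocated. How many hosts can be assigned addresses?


Host bits = 32 - 24 = 8
Total addresses = 2^8 = 256
Usable = total - 2 (network and broadcast)
Usable hosts: 254


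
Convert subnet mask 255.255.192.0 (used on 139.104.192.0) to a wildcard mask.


Subnet mask: 255.255.192.0
Wildcard = 255.255.255.255 - subnet mask
255 - 255 = 0
255 - 255 = 0
255 - 192 = 63
255 - 0 = 255
Wildcard: 0.0.63.255


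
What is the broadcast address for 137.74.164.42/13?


Network: 137.72.0.0/13
Host bits = 19
Set all host bits to 1:
Broadcast: 137.79.255.255


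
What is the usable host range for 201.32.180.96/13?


Network: 201.32.0.0
Broadcast: 201.39.255.255
First usable = network + 1
Last usable = broadcast - 1
Range: 201.32.0.1 to 201.39.255.254


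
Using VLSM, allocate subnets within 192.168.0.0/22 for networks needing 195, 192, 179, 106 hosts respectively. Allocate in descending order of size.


195 hosts -> /24 (254 usable): 192.168.0.0/24
192 hosts -> /24 (254 usable): 192.168.1.0/24
179 hosts -> /24 (254 usable): 192.168.2.0/24
106 hosts -> /25 (126 usable): 192.168.3.0/25
Allocation: 192.168.0.0/24 (195 hosts, 254 usable); 192.168.1.0/24 (192 hosts, 254 usable); 192.168.2.0/24 (179 hosts, 254 usable); 192.168.3.0/25 (106 hosts, 126 usable)


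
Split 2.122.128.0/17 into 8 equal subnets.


New prefix = 17 + 3 = 20
Each subnet has 4096 addresses
  2.122.128.0/20
  2.122.144.0/20
  2.122.160.0/20
  2.122.176.0/20
  2.122.192.0/20
  2.122.208.0/20
  2.122.224.0/20
  2.122.240.0/20
Subnets: 2.122.128.0/20, 2.122.144.0/20, 2.122.160.0/20, 2.122.176.0/20, 2.122.192.0/20, 2.122.208.0/20, 2.122.224.0/20, 2.122.240.0/20


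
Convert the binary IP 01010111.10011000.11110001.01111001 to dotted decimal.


01010111 = 87
10011000 = 152
11110001 = 241
01111001 = 121
IP: 87.152.241.121


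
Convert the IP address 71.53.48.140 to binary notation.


71 = 01000111
53 = 00110101
48 = 00110000
140 = 10001100
Binary: 01000111.00110101.00110000.10001100


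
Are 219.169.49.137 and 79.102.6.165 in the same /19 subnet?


Mask: 255.255.224.0
219.169.49.137 AND mask = 219.169.32.0
79.102.6.165 AND mask = 79.102.0.0
No, different subnets (219.169.32.0 vs 79.102.0.0)


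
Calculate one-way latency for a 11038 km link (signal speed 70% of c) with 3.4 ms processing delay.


Speed = 0.7 * 3e5 km/s = 210000 km/s
Propagation delay = 11038 / 210000 = 0.0526 s = 52.5619 ms
Processing delay = 3.4 ms
Total one-way latency = 55.9619 ms


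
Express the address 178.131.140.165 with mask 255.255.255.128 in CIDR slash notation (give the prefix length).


Binary: 11111111.11111111.11111111.10000000
Count leading 1s
Prefix: /25


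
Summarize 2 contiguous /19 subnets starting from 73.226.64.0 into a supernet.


Original prefix: /19
Number of subnets: 2 = 2^1
New prefix = 19 - 1 = 18
Supernet: 73.226.64.0/18


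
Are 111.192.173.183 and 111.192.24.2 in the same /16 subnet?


Mask: 255.255.0.0
111.192.173.183 AND mask = 111.192.0.0
111.192.24.2 AND mask = 111.192.0.0
Yes, same subnet (111.192.0.0)


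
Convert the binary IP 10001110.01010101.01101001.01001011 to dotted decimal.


10001110 = 142
01010101 = 85
01101001 = 105
01001011 = 75
IP: 142.85.105.75


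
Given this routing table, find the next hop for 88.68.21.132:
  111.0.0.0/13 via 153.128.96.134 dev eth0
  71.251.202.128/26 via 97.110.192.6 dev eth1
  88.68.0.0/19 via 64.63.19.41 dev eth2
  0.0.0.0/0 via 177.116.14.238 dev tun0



Longest prefix match for 88.68.21.132:
  /13 111.0.0.0: no
  /26 71.251.202.128: no
  /19 88.68.0.0: MATCH
  /0 0.0.0.0: MATCH
Selected: next-hop 64.63.19.41 via eth2 (matched /19)


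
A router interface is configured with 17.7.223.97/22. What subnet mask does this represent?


/22 means 22 network bits, 10 host bits
Binary: 11111111111111111111110000000000
Mask: 255.255.252.0


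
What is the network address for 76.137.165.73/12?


IP:   01001100.10001001.10100101.01001001
Mask: 11111111.11110000.00000000.00000000
AND operation:
Net:  01001100.10000000.00000000.00000000
Network: 76.128.0.0/12


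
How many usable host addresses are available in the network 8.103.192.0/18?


Host bits = 32 - 18 = 14
Total addresses = 2^14 = 16384
Usable = total - 2 (network and broadcast)
Usable hosts: 16382


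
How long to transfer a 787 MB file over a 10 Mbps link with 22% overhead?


Effective throughput = 10 * (1 - 22/100) = 7.8 Mbps
File size in Mb = 787 * 8 = 6296 Mb
Time = 6296 / 7.8
Time = 807.1795 seconds


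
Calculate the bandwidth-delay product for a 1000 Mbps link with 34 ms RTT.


BDP = bandwidth * RTT
= 1000 Mbps * 34 ms
= 1000 * 1e6 * 34 / 1000 bits
= 34000000 bits
= 4250000 bytes
= 4150.3906 KB
BDP = 34000000 bits (4250000 bytes)


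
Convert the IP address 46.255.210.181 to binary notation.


46 = 00101110
255 = 11111111
210 = 11010010
181 = 10110101
Binary: 00101110.11111111.11010010.10110101


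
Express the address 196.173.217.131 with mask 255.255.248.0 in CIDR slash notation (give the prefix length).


Binary: 11111111.11111111.11111000.00000000
Count leading 1s
Prefix: /21


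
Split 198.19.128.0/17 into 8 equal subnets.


New prefix = 17 + 3 = 20
Each subnet has 4096 addresses
  198.19.128.0/20
  198.19.144.0/20
  198.19.160.0/20
  198.19.176.0/20
  198.19.192.0/20
  198.19.208.0/20
  198.19.224.0/20
  198.19.240.0/20
Subnets: 198.19.128.0/20, 198.19.144.0/20, 198.19.160.0/20, 198.19.176.0/20, 198.19.192.0/20, 198.19.208.0/20, 198.19.224.0/20, 198.19.240.0/20


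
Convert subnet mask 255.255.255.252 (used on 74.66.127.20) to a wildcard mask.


Subnet mask: 255.255.255.252
Wildcard = 255.255.255.255 - subnet mask
255 - 255 = 0
255 - 255 = 0
255 - 255 = 0
255 - 252 = 3
Wildcard: 0.0.0.3


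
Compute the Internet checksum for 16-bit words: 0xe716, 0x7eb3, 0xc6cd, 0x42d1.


Sum all words (with carry folding):
+ 0xe716 = 0xe716
+ 0x7eb3 = 0x65ca
+ 0xc6cd = 0x2c98
+ 0x42d1 = 0x6f69
One's complement: ~0x6f69
Checksum = 0x9096


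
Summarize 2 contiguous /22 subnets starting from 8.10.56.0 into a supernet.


Original prefix: /22
Number of subnets: 2 = 2^1
New prefix = 22 - 1 = 21
Supernet: 8.10.56.0/21


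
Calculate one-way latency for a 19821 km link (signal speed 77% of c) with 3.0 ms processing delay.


Speed = 0.77 * 3e5 km/s = 231000 km/s
Propagation delay = 19821 / 231000 = 0.0858 s = 85.8052 ms
Processing delay = 3.0 ms
Total one-way latency = 88.8052 ms


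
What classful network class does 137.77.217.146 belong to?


First octet: 137
Binary: 10001001
10xxxxxx -> Class B (128-191)
Class B, default mask 255.255.0.0 (/16)


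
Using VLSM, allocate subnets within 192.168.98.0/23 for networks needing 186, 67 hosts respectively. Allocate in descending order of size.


186 hosts -> /24 (254 usable): 192.168.98.0/24
67 hosts -> /25 (126 usable): 192.168.99.0/25
Allocation: 192.168.98.0/24 (186 hosts, 254 usable); 192.168.99.0/25 (67 hosts, 126 usable)


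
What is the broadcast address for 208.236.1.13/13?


Network: 208.232.0.0/13
Host bits = 19
Set all host bits to 1:
Broadcast: 208.239.255.255


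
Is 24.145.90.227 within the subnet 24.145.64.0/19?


Subnet network: 24.145.64.0
Test IP AND mask: 24.145.64.0
Yes, 24.145.90.227 is in 24.145.64.0/19


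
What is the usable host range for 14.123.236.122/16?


Network: 14.123.0.0
Broadcast: 14.123.255.255
First usable = network + 1
Last usable = broadcast - 1
Range: 14.123.0.1 to 14.123.255.254


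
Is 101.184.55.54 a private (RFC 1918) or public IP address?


RFC 1918 private ranges:
  10.0.0.0/8 (10.0.0.0 - 10.255.255.255)
  172.16.0.0/12 (172.16.0.0 - 172.31.255.255)
  192.168.0.0/16 (192.168.0.0 - 192.168.255.255)
Public (not in any RFC 1918 range)


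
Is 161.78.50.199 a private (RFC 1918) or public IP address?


RFC 1918 private ranges:
  10.0.0.0/8 (10.0.0.0 - 10.255.255.255)
  172.16.0.0/12 (172.16.0.0 - 172.31.255.255)
  192.168.0.0/16 (192.168.0.0 - 192.168.255.255)
Public (not in any RFC 1918 range)


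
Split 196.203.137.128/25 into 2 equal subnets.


New prefix = 25 + 1 = 26
Each subnet has 64 addresses
  196.203.137.128/26
  196.203.137.192/26
Subnets: 196.203.137.128/26, 196.203.137.192/26


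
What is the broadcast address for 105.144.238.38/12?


Network: 105.144.0.0/12
Host bits = 20
Set all host bits to 1:
Broadcast: 105.159.255.255


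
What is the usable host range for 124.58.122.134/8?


Network: 124.0.0.0
Broadcast: 124.255.255.255
First usable = network + 1
Last usable = broadcast - 1
Range: 124.0.0.1 to 124.255.255.254


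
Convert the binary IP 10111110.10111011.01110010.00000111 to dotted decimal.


10111110 = 190
10111011 = 187
01110010 = 114
00000111 = 7
IP: 190.187.114.7


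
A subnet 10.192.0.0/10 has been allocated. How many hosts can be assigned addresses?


Host bits = 32 - 10 = 22
Total addresses = 2^22 = 4194304
Usable = total - 2 (network and broadcast)
Usable hosts: 4194302


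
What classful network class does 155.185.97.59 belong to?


First octet: 155
Binary: 10011011
10xxxxxx -> Class B (128-191)
Class B, default mask 255.255.0.0 (/16)


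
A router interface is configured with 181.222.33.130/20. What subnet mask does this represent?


/20 means 20 network bits, 12 host bits
Binary: 11111111111111111111000000000000
Mask: 255.255.240.0


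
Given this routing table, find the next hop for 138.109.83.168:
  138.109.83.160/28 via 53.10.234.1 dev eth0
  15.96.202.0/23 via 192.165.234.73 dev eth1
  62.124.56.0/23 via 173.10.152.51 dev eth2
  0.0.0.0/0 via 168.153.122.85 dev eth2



Longest prefix match for 138.109.83.168:
  /28 138.109.83.160: MATCH
  /23 15.96.202.0: no
  /23 62.124.56.0: no
  /0 0.0.0.0: MATCH
Selected: next-hop 53.10.234.1 via eth0 (matched /28)


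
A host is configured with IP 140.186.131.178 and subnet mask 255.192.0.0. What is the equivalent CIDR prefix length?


Binary: 11111111.11000000.00000000.00000000
Count leading 1s
Prefix: /10


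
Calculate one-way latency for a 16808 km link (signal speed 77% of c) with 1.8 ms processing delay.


Speed = 0.77 * 3e5 km/s = 231000 km/s
Propagation delay = 16808 / 231000 = 0.0728 s = 72.7619 ms
Processing delay = 1.8 ms
Total one-way latency = 74.5619 ms


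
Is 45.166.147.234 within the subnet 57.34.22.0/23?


Subnet network: 57.34.22.0
Test IP AND mask: 45.166.146.0
No, 45.166.147.234 is not in 57.34.22.0/23


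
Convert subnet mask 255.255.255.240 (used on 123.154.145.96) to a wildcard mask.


Subnet mask: 255.255.255.240
Wildcard = 255.255.255.255 - subnet mask
255 - 255 = 0
255 - 255 = 0
255 - 255 = 0
255 - 240 = 15
Wildcard: 0.0.0.15


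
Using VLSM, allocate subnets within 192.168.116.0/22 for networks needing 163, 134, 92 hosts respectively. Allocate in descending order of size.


163 hosts -> /24 (254 usable): 192.168.116.0/24
134 hosts -> /24 (254 usable): 192.168.117.0/24
92 hosts -> /25 (126 usable): 192.168.118.0/25
Allocation: 192.168.116.0/24 (163 hosts, 254 usable); 192.168.117.0/24 (134 hosts, 254 usable); 192.168.118.0/25 (92 hosts, 126 usable)


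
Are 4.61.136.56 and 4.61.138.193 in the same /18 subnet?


Mask: 255.255.192.0
4.61.136.56 AND mask = 4.61.128.0
4.61.138.193 AND mask = 4.61.128.0
Yes, same subnet (4.61.128.0)


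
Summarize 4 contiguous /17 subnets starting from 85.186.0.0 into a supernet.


Original prefix: /17
Number of subnets: 4 = 2^2
New prefix = 17 - 2 = 15
Supernet: 85.186.0.0/15


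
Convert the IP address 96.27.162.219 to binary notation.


96 = 01100000
27 = 00011011
162 = 10100010
219 = 11011011
Binary: 01100000.00011011.10100010.11011011


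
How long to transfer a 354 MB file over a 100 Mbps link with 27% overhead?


Effective throughput = 100 * (1 - 27/100) = 73 Mbps
File size in Mb = 354 * 8 = 2832 Mb
Time = 2832 / 73
Time = 38.7945 seconds


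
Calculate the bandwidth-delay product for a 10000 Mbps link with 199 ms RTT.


BDP = bandwidth * RTT
= 10000 Mbps * 199 ms
= 10000 * 1e6 * 199 / 1000 bits
= 1990000000 bits
= 248750000 bytes
= 242919.9219 KB
BDP = 1990000000 bits (248750000 bytes)


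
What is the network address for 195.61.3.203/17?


IP:   11000011.00111101.00000011.11001011
Mask: 11111111.11111111.10000000.00000000
AND operation:
Net:  11000011.00111101.00000000.00000000
Network: 195.61.0.0/17


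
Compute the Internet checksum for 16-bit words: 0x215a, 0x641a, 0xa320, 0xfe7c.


Sum all words (with carry folding):
+ 0x215a = 0x215a
+ 0x641a = 0x8574
+ 0xa320 = 0x2895
+ 0xfe7c = 0x2712
One's complement: ~0x2712
Checksum = 0xd8ed


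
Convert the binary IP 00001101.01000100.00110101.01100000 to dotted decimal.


00001101 = 13
01000100 = 68
00110101 = 53
01100000 = 96
IP: 13.68.53.96


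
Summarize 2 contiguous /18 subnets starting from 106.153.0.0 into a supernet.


Original prefix: /18
Number of subnets: 2 = 2^1
New prefix = 18 - 1 = 17
Supernet: 106.153.0.0/17


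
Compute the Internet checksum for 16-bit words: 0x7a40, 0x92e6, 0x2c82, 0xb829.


Sum all words (with carry folding):
+ 0x7a40 = 0x7a40
+ 0x92e6 = 0x0d27
+ 0x2c82 = 0x39a9
+ 0xb829 = 0xf1d2
One's complement: ~0xf1d2
Checksum = 0x0e2d


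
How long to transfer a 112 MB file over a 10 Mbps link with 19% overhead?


Effective throughput = 10 * (1 - 19/100) = 8.1 Mbps
File size in Mb = 112 * 8 = 896 Mb
Time = 896 / 8.1
Time = 110.6173 seconds


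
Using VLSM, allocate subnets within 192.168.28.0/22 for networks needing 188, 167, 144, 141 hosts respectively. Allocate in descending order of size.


188 hosts -> /24 (254 usable): 192.168.28.0/24
167 hosts -> /24 (254 usable): 192.168.29.0/24
144 hosts -> /24 (254 usable): 192.168.30.0/24
141 hosts -> /24 (254 usable): 192.168.31.0/24
Allocation: 192.168.28.0/24 (188 hosts, 254 usable); 192.168.29.0/24 (167 hosts, 254 usable); 192.168.30.0/24 (144 hosts, 254 usable); 192.168.31.0/24 (141 hosts, 254 usable)


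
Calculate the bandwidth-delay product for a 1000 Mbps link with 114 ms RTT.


BDP = bandwidth * RTT
= 1000 Mbps * 114 ms
= 1000 * 1e6 * 114 / 1000 bits
= 114000000 bits
= 14250000 bytes
= 13916.0156 KB
BDP = 114000000 bits (14250000 bytes)


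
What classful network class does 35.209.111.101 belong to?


First octet: 35
Binary: 00100011
0xxxxxxx -> Class A (1-126)
Class A, default mask 255.0.0.0 (/8)


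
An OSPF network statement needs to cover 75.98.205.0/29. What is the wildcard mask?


Subnet mask: 255.255.255.248
Wildcard = 255.255.255.255 - subnet mask
255 - 255 = 0
255 - 255 = 0
255 - 255 = 0
255 - 248 = 7
Wildcard: 0.0.0.7


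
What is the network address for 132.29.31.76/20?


IP:   10000100.00011101.00011111.01001100
Mask: 11111111.11111111.11110000.00000000
AND operation:
Net:  10000100.00011101.00010000.00000000
Network: 132.29.16.0/20


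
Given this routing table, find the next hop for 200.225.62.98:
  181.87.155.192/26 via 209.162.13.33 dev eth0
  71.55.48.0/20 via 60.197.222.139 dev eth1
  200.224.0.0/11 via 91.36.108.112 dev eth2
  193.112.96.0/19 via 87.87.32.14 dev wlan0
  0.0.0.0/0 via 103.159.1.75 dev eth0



Longest prefix match for 200.225.62.98:
  /26 181.87.155.192: no
  /20 71.55.48.0: no
  /11 200.224.0.0: MATCH
  /19 193.112.96.0: no
  /0 0.0.0.0: MATCH
Selected: next-hop 91.36.108.112 via eth2 (matched /11)


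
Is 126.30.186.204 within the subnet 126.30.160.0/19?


Subnet network: 126.30.160.0
Test IP AND mask: 126.30.160.0
Yes, 126.30.186.204 is in 126.30.160.0/19


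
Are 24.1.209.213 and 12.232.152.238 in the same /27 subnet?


Mask: 255.255.255.224
24.1.209.213 AND mask = 24.1.209.192
12.232.152.238 AND mask = 12.232.152.224
No, different subnets (24.1.209.192 vs 12.232.152.224)


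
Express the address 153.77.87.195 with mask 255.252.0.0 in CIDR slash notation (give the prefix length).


Binary: 11111111.11111100.00000000.00000000
Count leading 1s
Prefix: /14


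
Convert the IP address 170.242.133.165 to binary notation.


170 = 10101010
242 = 11110010
133 = 10000101
165 = 10100101
Binary: 10101010.11110010.10000101.10100101


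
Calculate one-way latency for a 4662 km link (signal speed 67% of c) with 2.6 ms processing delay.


Speed = 0.67 * 3e5 km/s = 201000 km/s
Propagation delay = 4662 / 201000 = 0.0232 s = 23.194 ms
Processing delay = 2.6 ms
Total one-way latency = 25.794 ms


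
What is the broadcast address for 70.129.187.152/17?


Network: 70.129.128.0/17
Host bits = 15
Set all host bits to 1:
Broadcast: 70.129.255.255


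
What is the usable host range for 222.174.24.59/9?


Network: 222.128.0.0
Broadcast: 222.255.255.255
First usable = network + 1
Last usable = broadcast - 1
Range: 222.128.0.1 to 222.255.255.254


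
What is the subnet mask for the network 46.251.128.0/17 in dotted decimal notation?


/17 means 17 network bits, 15 host bits
Binary: 11111111111111111000000000000000
Mask: 255.255.128.0


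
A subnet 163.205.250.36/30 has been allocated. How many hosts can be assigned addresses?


Host bits = 32 - 30 = 2
Total addresses = 2^2 = 4
Usable = total - 2 (network and broadcast)
Usable hosts: 2


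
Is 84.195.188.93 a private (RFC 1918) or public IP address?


RFC 1918 private ranges:
  10.0.0.0/8 (10.0.0.0 - 10.255.255.255)
  172.16.0.0/12 (172.16.0.0 - 172.31.255.255)
  192.168.0.0/16 (192.168.0.0 - 192.168.255.255)
Public (not in any RFC 1918 range)


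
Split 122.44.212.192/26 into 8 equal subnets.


New prefix = 26 + 3 = 29
Each subnet has 8 addresses
  122.44.212.192/29
  122.44.212.200/29
  122.44.212.208/29
  122.44.212.216/29
  122.44.212.224/29
  122.44.212.232/29
  122.44.212.240/29
  122.44.212.248/29
Subnets: 122.44.212.192/29, 122.44.212.200/29, 122.44.212.208/29, 122.44.212.216/29, 122.44.212.224/29, 122.44.212.232/29, 122.44.212.240/29, 122.44.212.248/29


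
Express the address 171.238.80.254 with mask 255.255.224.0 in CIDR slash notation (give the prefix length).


Binary: 11111111.11111111.11100000.00000000
Count leading 1s
Prefix: /19


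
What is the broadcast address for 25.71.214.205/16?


Network: 25.71.0.0/16
Host bits = 16
Set all host bits to 1:
Broadcast: 25.71.255.255


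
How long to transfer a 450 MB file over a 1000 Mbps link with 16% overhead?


Effective throughput = 1000 * (1 - 16/100) = 840 Mbps
File size in Mb = 450 * 8 = 3600 Mb
Time = 3600 / 840
Time = 4.2857 seconds


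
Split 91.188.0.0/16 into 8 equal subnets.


New prefix = 16 + 3 = 19
Each subnet has 8192 addresses
  91.188.0.0/19
  91.188.32.0/19
  91.188.64.0/19
  91.188.96.0/19
  91.188.128.0/19
  91.188.160.0/19
  91.188.192.0/19
  91.188.224.0/19
Subnets: 91.188.0.0/19, 91.188.32.0/19, 91.188.64.0/19, 91.188.96.0/19, 91.188.128.0/19, 91.188.160.0/19, 91.188.192.0/19, 91.188.224.0/19


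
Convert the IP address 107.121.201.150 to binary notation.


107 = 01101011
121 = 01111001
201 = 11001001
150 = 10010110
Binary: 01101011.01111001.11001001.10010110


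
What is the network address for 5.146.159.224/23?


IP:   00000101.10010010.10011111.11100000
Mask: 11111111.11111111.11111110.00000000
AND operation:
Net:  00000101.10010010.10011110.00000000
Network: 5.146.158.0/23


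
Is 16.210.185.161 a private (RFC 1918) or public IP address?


RFC 1918 private ranges:
  10.0.0.0/8 (10.0.0.0 - 10.255.255.255)
  172.16.0.0/12 (172.16.0.0 - 172.31.255.255)
  192.168.0.0/16 (192.168.0.0 - 192.168.255.255)
Public (not in any RFC 1918 range)


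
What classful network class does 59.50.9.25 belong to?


First octet: 59
Binary: 00111011
0xxxxxxx -> Class A (1-126)
Class A, default mask 255.0.0.0 (/8)


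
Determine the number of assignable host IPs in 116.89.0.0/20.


Host bits = 32 - 20 = 12
Total addresses = 2^12 = 4096
Usable = total - 2 (network and broadcast)
Usable hosts: 4094


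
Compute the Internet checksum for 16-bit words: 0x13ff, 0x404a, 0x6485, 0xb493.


Sum all words (with carry folding):
+ 0x13ff = 0x13ff
+ 0x404a = 0x5449
+ 0x6485 = 0xb8ce
+ 0xb493 = 0x6d62
One's complement: ~0x6d62
Checksum = 0x929d


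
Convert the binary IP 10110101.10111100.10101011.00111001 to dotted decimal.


10110101 = 181
10111100 = 188
10101011 = 171
00111001 = 57
IP: 181.188.171.57


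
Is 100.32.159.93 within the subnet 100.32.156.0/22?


Subnet network: 100.32.156.0
Test IP AND mask: 100.32.156.0
Yes, 100.32.159.93 is in 100.32.156.0/22


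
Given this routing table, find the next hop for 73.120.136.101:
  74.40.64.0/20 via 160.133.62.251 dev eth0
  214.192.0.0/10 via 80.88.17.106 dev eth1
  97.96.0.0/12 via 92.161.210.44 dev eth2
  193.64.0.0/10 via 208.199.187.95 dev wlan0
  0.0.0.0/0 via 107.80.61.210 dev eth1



Longest prefix match for 73.120.136.101:
  /20 74.40.64.0: no
  /10 214.192.0.0: no
  /12 97.96.0.0: no
  /10 193.64.0.0: no
  /0 0.0.0.0: MATCH
Selected: next-hop 107.80.61.210 via eth1 (matched /0)


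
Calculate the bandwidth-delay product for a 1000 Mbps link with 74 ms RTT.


BDP = bandwidth * RTT
= 1000 Mbps * 74 ms
= 1000 * 1e6 * 74 / 1000 bits
= 74000000 bits
= 9250000 bytes
= 9033.2031 KB
BDP = 74000000 bits (9250000 bytes)


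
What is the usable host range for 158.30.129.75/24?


Network: 158.30.129.0
Broadcast: 158.30.129.255
First usable = network + 1
Last usable = broadcast - 1
Range: 158.30.129.1 to 158.30.129.254


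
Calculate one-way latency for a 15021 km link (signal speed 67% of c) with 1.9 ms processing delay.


Speed = 0.67 * 3e5 km/s = 201000 km/s
Propagation delay = 15021 / 201000 = 0.0747 s = 74.7313 ms
Processing delay = 1.9 ms
Total one-way latency = 76.6313 ms


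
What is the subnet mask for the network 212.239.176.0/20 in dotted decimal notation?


/20 means 20 network bits, 12 host bits
Binary: 11111111111111111111000000000000
Mask: 255.255.240.0


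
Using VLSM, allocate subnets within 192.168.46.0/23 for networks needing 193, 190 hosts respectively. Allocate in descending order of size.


193 hosts -> /24 (254 usable): 192.168.46.0/24
190 hosts -> /24 (254 usable): 192.168.47.0/24
Allocation: 192.168.46.0/24 (193 hosts, 254 usable); 192.168.47.0/24 (190 hosts, 254 usable)


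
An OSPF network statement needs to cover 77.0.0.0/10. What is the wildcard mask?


Subnet mask: 255.192.0.0
Wildcard = 255.255.255.255 - subnet mask
255 - 255 = 0
255 - 192 = 63
255 - 0 = 255
255 - 0 = 255
Wildcard: 0.63.255.255


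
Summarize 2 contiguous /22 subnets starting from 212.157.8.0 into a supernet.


Original prefix: /22
Number of subnets: 2 = 2^1
New prefix = 22 - 1 = 21
Supernet: 212.157.8.0/21


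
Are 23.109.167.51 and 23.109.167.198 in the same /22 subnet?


Mask: 255.255.252.0
23.109.167.51 AND mask = 23.109.164.0
23.109.167.198 AND mask = 23.109.164.0
Yes, same subnet (23.109.164.0)


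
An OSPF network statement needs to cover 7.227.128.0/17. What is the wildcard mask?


Subnet mask: 255.255.128.0
Wildcard = 255.255.255.255 - subnet mask
255 - 255 = 0
255 - 255 = 0
255 - 128 = 127
255 - 0 = 255
Wildcard: 0.0.127.255


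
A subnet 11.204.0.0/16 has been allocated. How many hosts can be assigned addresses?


Host bits = 32 - 16 = 16
Total addresses = 2^16 = 65536
Usable = total - 2 (network and broadcast)
Usable hosts: 65534


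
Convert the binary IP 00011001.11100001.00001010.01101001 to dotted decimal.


00011001 = 25
11100001 = 225
00001010 = 10
01101001 = 105
IP: 25.225.10.105


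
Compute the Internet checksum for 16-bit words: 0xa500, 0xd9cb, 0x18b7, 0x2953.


Sum all words (with carry folding):
+ 0xa500 = 0xa500
+ 0xd9cb = 0x7ecc
+ 0x18b7 = 0x9783
+ 0x2953 = 0xc0d6
One's complement: ~0xc0d6
Checksum = 0x3f29


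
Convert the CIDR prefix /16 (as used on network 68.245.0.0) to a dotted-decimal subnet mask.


/16 means 16 network bits, 16 host bits
Binary: 11111111111111110000000000000000
Mask: 255.255.0.0


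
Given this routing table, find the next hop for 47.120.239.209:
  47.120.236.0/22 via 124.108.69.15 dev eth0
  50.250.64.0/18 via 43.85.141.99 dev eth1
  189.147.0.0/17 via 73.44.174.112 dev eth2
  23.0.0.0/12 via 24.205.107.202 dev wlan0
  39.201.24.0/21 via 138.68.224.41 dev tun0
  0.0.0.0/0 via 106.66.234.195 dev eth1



Longest prefix match for 47.120.239.209:
  /22 47.120.236.0: MATCH
  /18 50.250.64.0: no
  /17 189.147.0.0: no
  /12 23.0.0.0: no
  /21 39.201.24.0: no
  /0 0.0.0.0: MATCH
Selected: next-hop 124.108.69.15 via eth0 (matched /22)


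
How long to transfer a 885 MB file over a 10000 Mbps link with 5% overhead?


Effective throughput = 10000 * (1 - 5/100) = 9500 Mbps
File size in Mb = 885 * 8 = 7080 Mb
Time = 7080 / 9500
Time = 0.7453 seconds


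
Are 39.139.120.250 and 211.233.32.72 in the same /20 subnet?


Mask: 255.255.240.0
39.139.120.250 AND mask = 39.139.112.0
211.233.32.72 AND mask = 211.233.32.0
No, different subnets (39.139.112.0 vs 211.233.32.0)


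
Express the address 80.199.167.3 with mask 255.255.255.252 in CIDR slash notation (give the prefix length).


Binary: 11111111.11111111.11111111.11111100
Count leading 1s
Prefix: /30


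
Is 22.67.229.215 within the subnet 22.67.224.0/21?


Subnet network: 22.67.224.0
Test IP AND mask: 22.67.224.0
Yes, 22.67.229.215 is in 22.67.224.0/21


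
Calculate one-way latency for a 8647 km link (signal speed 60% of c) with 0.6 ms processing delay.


Speed = 0.6 * 3e5 km/s = 180000 km/s
Propagation delay = 8647 / 180000 = 0.048 s = 48.0389 ms
Processing delay = 0.6 ms
Total one-way latency = 48.6389 ms


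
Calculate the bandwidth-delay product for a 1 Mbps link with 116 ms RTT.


BDP = bandwidth * RTT
= 1 Mbps * 116 ms
= 1 * 1e6 * 116 / 1000 bits
= 116000 bits
= 14500 bytes
= 14.1602 KB
BDP = 116000 bits (14500 bytes)


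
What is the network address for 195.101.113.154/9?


IP:   11000011.01100101.01110001.10011010
Mask: 11111111.10000000.00000000.00000000
AND operation:
Net:  11000011.00000000.00000000.00000000
Network: 195.0.0.0/9


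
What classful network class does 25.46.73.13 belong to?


First octet: 25
Binary: 00011001
0xxxxxxx -> Class A (1-126)
Class A, default mask 255.0.0.0 (/8)


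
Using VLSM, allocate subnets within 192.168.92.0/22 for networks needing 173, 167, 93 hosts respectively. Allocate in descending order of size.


173 hosts -> /24 (254 usable): 192.168.92.0/24
167 hosts -> /24 (254 usable): 192.168.93.0/24
93 hosts -> /25 (126 usable): 192.168.94.0/25
Allocation: 192.168.92.0/24 (173 hosts, 254 usable); 192.168.93.0/24 (167 hosts, 254 usable); 192.168.94.0/25 (93 hosts, 126 usable)


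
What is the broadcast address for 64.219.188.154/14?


Network: 64.216.0.0/14
Host bits = 18
Set all host bits to 1:
Broadcast: 64.219.255.255


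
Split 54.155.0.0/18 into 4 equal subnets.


New prefix = 18 + 2 = 20
Each subnet has 4096 addresses
  54.155.0.0/20
  54.155.16.0/20
  54.155.32.0/20
  54.155.48.0/20
Subnets: 54.155.0.0/20, 54.155.16.0/20, 54.155.32.0/20, 54.155.48.0/20


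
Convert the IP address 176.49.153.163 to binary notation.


176 = 10110000
49 = 00110001
153 = 10011001
163 = 10100011
Binary: 10110000.00110001.10011001.10100011


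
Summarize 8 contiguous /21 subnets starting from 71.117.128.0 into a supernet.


Original prefix: /21
Number of subnets: 8 = 2^3
New prefix = 21 - 3 = 18
Supernet: 71.117.128.0/18


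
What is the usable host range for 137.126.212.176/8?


Network: 137.0.0.0
Broadcast: 137.255.255.255
First usable = network + 1
Last usable = broadcast - 1
Range: 137.0.0.1 to 137.255.255.254


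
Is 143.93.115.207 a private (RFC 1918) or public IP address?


RFC 1918 private ranges:
  10.0.0.0/8 (10.0.0.0 - 10.255.255.255)
  172.16.0.0/12 (172.16.0.0 - 172.31.255.255)
  192.168.0.0/16 (192.168.0.0 - 192.168.255.255)
Public (not in any RFC 1918 range)


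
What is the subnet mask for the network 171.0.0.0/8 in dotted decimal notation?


/8 means 8 network bits, 24 host bits
Binary: 11111111000000000000000000000000
Mask: 255.0.0.0


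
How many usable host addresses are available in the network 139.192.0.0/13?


Host bits = 32 - 13 = 19
Total addresses = 2^19 = 524288
Usable = total - 2 (network and broadcast)
Usable hosts: 524286


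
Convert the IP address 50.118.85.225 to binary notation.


50 = 00110010
118 = 01110110
85 = 01010101
225 = 11100001
Binary: 00110010.01110110.01010101.11100001


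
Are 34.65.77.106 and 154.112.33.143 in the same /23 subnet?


Mask: 255.255.254.0
34.65.77.106 AND mask = 34.65.76.0
154.112.33.143 AND mask = 154.112.32.0
No, different subnets (34.65.76.0 vs 154.112.32.0)


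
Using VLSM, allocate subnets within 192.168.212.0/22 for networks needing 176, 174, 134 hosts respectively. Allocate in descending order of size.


176 hosts -> /24 (254 usable): 192.168.212.0/24
174 hosts -> /24 (254 usable): 192.168.213.0/24
134 hosts -> /24 (254 usable): 192.168.214.0/24
Allocation: 192.168.212.0/24 (176 hosts, 254 usable); 192.168.213.0/24 (174 hosts, 254 usable); 192.168.214.0/24 (134 hosts, 254 usable)


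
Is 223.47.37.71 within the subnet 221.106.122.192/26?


Subnet network: 221.106.122.192
Test IP AND mask: 223.47.37.64
No, 223.47.37.71 is not in 221.106.122.192/26


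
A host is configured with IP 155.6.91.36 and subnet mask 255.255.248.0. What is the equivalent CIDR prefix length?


Binary: 11111111.11111111.11111000.00000000
Count leading 1s
Prefix: /21


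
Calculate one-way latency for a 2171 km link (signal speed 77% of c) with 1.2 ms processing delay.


Speed = 0.77 * 3e5 km/s = 231000 km/s
Propagation delay = 2171 / 231000 = 0.0094 s = 9.3983 ms
Processing delay = 1.2 ms
Total one-way latency = 10.5983 ms


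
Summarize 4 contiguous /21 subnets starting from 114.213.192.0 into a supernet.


Original prefix: /21
Number of subnets: 4 = 2^2
New prefix = 21 - 2 = 19
Supernet: 114.213.192.0/19


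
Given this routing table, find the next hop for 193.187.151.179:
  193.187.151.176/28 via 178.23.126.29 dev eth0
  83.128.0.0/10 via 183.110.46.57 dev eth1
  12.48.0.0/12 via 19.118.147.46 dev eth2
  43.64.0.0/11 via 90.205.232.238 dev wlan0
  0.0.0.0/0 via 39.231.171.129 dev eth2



Longest prefix match for 193.187.151.179:
  /28 193.187.151.176: MATCH
  /10 83.128.0.0: no
  /12 12.48.0.0: no
  /11 43.64.0.0: no
  /0 0.0.0.0: MATCH
Selected: next-hop 178.23.126.29 via eth0 (matched /28)


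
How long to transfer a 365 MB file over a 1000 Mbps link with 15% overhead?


Effective throughput = 1000 * (1 - 15/100) = 850 Mbps
File size in Mb = 365 * 8 = 2920 Mb
Time = 2920 / 850
Time = 3.4353 seconds


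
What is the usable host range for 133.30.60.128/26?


Network: 133.30.60.128
Broadcast: 133.30.60.191
First usable = network + 1
Last usable = broadcast - 1
Range: 133.30.60.129 to 133.30.60.190


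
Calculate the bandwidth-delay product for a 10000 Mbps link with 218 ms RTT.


BDP = bandwidth * RTT
= 10000 Mbps * 218 ms
= 10000 * 1e6 * 218 / 1000 bits
= 2180000000 bits
= 272500000 bytes
= 266113.2812 KB
BDP = 2180000000 bits (272500000 bytes)


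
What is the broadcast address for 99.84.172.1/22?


Network: 99.84.172.0/22
Host bits = 10
Set all host bits to 1:
Broadcast: 99.84.175.255


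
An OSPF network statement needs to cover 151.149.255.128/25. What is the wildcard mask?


Subnet mask: 255.255.255.128
Wildcard = 255.255.255.255 - subnet mask
255 - 255 = 0
255 - 255 = 0
255 - 255 = 0
255 - 128 = 127
Wildcard: 0.0.0.127


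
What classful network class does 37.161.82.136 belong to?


First octet: 37
Binary: 00100101
0xxxxxxx -> Class A (1-126)
Class A, default mask 255.0.0.0 (/8)


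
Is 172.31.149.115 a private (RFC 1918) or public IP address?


RFC 1918 private ranges:
  10.0.0.0/8 (10.0.0.0 - 10.255.255.255)
  172.16.0.0/12 (172.16.0.0 - 172.31.255.255)
  192.168.0.0/16 (192.168.0.0 - 192.168.255.255)
Private (in 172.16.0.0/12)


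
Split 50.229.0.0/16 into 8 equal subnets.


New prefix = 16 + 3 = 19
Each subnet has 8192 addresses
  50.229.0.0/19
  50.229.32.0/19
  50.229.64.0/19
  50.229.96.0/19
  50.229.128.0/19
  50.229.160.0/19
  50.229.192.0/19
  50.229.224.0/19
Subnets: 50.229.0.0/19, 50.229.32.0/19, 50.229.64.0/19, 50.229.96.0/19, 50.229.128.0/19, 50.229.160.0/19, 50.229.192.0/19, 50.229.224.0/19


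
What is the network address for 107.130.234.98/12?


IP:   01101011.10000010.11101010.01100010
Mask: 11111111.11110000.00000000.00000000
AND operation:
Net:  01101011.10000000.00000000.00000000
Network: 107.128.0.0/12


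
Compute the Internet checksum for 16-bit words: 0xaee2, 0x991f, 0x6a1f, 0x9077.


Sum all words (with carry folding):
+ 0xaee2 = 0xaee2
+ 0x991f = 0x4802
+ 0x6a1f = 0xb221
+ 0x9077 = 0x4299
One's complement: ~0x4299
Checksum = 0xbd66


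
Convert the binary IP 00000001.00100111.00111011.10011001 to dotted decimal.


00000001 = 1
00100111 = 39
00111011 = 59
10011001 = 153
IP: 1.39.59.153


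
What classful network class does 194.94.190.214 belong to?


First octet: 194
Binary: 11000010
110xxxxx -> Class C (192-223)
Class C, default mask 255.255.255.0 (/24)


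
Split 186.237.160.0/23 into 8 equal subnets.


New prefix = 23 + 3 = 26
Each subnet has 64 addresses
  186.237.160.0/26
  186.237.160.64/26
  186.237.160.128/26
  186.237.160.192/26
  186.237.161.0/26
  186.237.161.64/26
  186.237.161.128/26
  186.237.161.192/26
Subnets: 186.237.160.0/26, 186.237.160.64/26, 186.237.160.128/26, 186.237.160.192/26, 186.237.161.0/26, 186.237.161.64/26, 186.237.161.128/26, 186.237.161.192/26
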